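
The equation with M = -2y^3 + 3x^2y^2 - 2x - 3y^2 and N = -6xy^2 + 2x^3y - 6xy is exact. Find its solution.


Check exactness: ∂M/∂y = -6y^2 + 6x^2y - 6y and ∂N/∂x = -6y^2 + 6x^2y - 6y; equal, so the equation is exact.
Integrate M with respect to x (treating y as constant): ∫M dx = -2xy^3 + x^3y^2 - x^2 - 3xy^2 + h(y).
Differentiate w.r.t. y and set equal to N: all terms match, so h'(y) = 0 and h is a constant absorbed into C.
General solution: -2xy^3 + x^3y^2 - x^2 - 3xy^2 = C.


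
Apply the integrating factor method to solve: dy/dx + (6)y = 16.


P(x) = 6, Q(x) = 16; integrating factor μ = e^(6x).
(μ y)' = 16e^(6x) ⇒ μ y = (8/3)e^(6x) + C.
Divide by μ: y = 8/3 + Ce^(-6x).


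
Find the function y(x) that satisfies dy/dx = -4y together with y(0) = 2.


General solution of y' = -4y is y = Ce^(-4x).
Apply y(0) = 2: C = 2.
Particular solution: y = 2e^(-4x).


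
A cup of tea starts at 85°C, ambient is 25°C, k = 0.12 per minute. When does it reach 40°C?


From T(t) = T_a + (T₀ - T_a)e^(-kt), set T(t) = 40:
(40 - 25) / (85 - 25) = e^(-0.12t), so t = -ln(0.250)/0.12 ≈ 11.6 minutes.


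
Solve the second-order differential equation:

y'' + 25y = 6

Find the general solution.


Homogeneous part: r² + 25 = 0 ⇒ r = ±5i, so y_h = C₁cos(5x) + C₂sin(5x).
Try constant y_p = A; plug in: 25A = 6 ⇒ A = 6/25.
General solution: y = C₁cos(5x) + C₂sin(5x) + 6/25.


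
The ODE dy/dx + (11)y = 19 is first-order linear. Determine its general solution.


P(x) = 11, Q(x) = 19; integrating factor μ = e^(11x).
(μ y)' = 19e^(11x) ⇒ μ y = (19/11)e^(11x) + C.
Divide by μ: y = 19/11 + Ce^(-11x).


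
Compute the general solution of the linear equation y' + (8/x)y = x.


P(x) = 8/x ⇒ μ = x^8.
(x^8 y)' = x^9 ⇒ x^8 y = x^10/(10) + C.
Solve for y: y = (1/10)x^2 + C/x^8.


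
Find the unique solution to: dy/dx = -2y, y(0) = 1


General solution of y' = -2y is y = Ce^(-2x).
Apply y(0) = 1: C = 1.
Particular solution: y = e^(-2x).


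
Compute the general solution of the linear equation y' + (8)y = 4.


P(x) = 8, Q(x) = 4; integrating factor μ = e^(8x).
(μ y)' = 4e^(8x) ⇒ μ y = (1/2)e^(8x) + C.
Divide by μ: y = 1/2 + Ce^(-8x).


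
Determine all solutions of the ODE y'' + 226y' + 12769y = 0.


Characteristic equation: r² + 226r + 12769 = 0, i.e. (r + 113)² = 0.
Repeated root r = -113; include an x factor for the second linearly independent solution.
General solution: y = (C₁ + C₂x)e^(-113x).


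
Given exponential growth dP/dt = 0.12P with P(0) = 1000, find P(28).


The ODE dP/dt = 0.12P has solution P(t) = P(0)e^(0.12t).
Substitute P(0) = 1000 and t = 28: P(28) = 1000 e^(3.36) ≈ 28789.


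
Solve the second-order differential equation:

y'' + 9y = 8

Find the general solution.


Homogeneous part: r² + 9 = 0 ⇒ r = ±3i, so y_h = C₁cos(3x) + C₂sin(3x).
Try constant y_p = A; plug in: 9A = 8 ⇒ A = 8/9.
General solution: y = C₁cos(3x) + C₂sin(3x) + 8/9.


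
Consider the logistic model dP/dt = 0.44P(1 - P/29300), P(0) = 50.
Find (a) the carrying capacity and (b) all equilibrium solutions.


Logistic ODE dP/dt = 0.44P(1 - P/29300) has equilibria where dP/dt = 0, i.e. P = 0 or P = 29300.
The coefficient (1 - P/K) = 0 when P = K, identifying K = 29300 as the carrying capacity.
(a) K = 29300; (b) equilibria P = 0 and P = 29300.


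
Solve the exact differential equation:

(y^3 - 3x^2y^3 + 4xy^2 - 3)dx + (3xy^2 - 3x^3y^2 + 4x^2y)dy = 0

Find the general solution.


Check exactness: ∂M/∂y = 3y^2 - 9x^2y^2 + 8xy and ∂N/∂x = 3y^2 - 9x^2y^2 + 8xy; equal, so the equation is exact.
Integrate M with respect to x (treating y as constant): ∫M dx = xy^3 - x^3y^3 + 2x^2y^2 - 3x + h(y).
Differentiate w.r.t. y and set equal to N: all terms match, so h'(y) = 0 and h is a constant absorbed into C.
General solution: xy^3 - x^3y^3 + 2x^2y^2 - 3x = C.


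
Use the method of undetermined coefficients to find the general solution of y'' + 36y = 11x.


Homogeneous: r² + 36 = 0 ⇒ r = ±6i, y_h = C₁cos(6x) + C₂sin(6x).
Polynomial forcing; try y_p = Ax + B. Then y_p'' + 36 y_p = 36(Ax + B) = 11x, so B = 0 and A = 11/36.
General solution: y = C₁cos(6x) + C₂sin(6x) + (11/36)x.


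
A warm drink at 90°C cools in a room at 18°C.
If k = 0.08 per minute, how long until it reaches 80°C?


From T(t) = T_a + (T₀ - T_a)e^(-kt), set T(t) = 80:
(80 - 18) / (90 - 18) = e^(-0.08t), so t = -ln(0.861)/0.08 ≈ 1.9 minutes.


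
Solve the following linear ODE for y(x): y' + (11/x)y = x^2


P(x) = 11/x ⇒ μ = x^11.
(x^11 y)' = x^13 ⇒ x^11 y = x^14/(14) + C.
Solve for y: y = (1/14)x^3 + C/x^11.


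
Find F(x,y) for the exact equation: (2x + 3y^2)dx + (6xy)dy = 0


Check exactness: ∂M/∂y = 6y and ∂N/∂x = 6y; equal, so the equation is exact.
Integrate M with respect to x (treating y as constant): ∫M dx = x^2 + 3xy^2 + h(y).
Differentiate w.r.t. y and set equal to N: all terms match, so h'(y) = 0 and h is a constant absorbed into C.
General solution: x^2 + 3xy^2 = C.


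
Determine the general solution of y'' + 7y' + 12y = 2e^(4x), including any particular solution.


Characteristic roots of r² + 7r + 12 = 0 are -4, -3.
y_h = C₁e^(-4x) + C₂e^(-3x).
Forcing exponent 4 is not a characteristic root; try y_p = Ae^(4x).
Substitute: A·(16 + (7)·4 + (12)) = A·56 = 2, so A = 1/28.
General solution: y = C₁e^(-4x) + C₂e^(-3x) + (1/28)e^(4x).


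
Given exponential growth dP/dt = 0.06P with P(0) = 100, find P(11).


The ODE dP/dt = 0.06P has solution P(t) = P(0)e^(0.06t).
Substitute P(0) = 100 and t = 11: P(11) = 100 e^(0.66) ≈ 193.


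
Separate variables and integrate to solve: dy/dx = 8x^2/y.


Separate variables: y dy = 8x^2 dx.
Integrate both sides: y²/2 = (8/3)x^3 + C₀.
Multiply by 2: y² = (16/3)x^3 + C.


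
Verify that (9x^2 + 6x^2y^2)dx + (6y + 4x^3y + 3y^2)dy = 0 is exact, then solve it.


Check exactness: ∂M/∂y = 12x^2y and ∂N/∂x = 12x^2y; equal, so the equation is exact.
Integrate M with respect to x (treating y as constant): ∫M dx = 3x^3 + 2x^3y^2 + h(y).
Differentiate w.r.t. y and set equal to N: the x-dependent terms already match, leaving h'(y) = 6y + 3y^2. Integrate: h(y) = 3y^2 + y^3.
So F(x,y) = 3x^3 + 3y^2 + 2x^3y^2 + y^3.
General solution: 3x^3 + 3y^2 + 2x^3y^2 + y^3 = C.


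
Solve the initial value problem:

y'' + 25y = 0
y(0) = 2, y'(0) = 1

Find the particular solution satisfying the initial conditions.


Characteristic roots of r² + 25 = 0 are ±5i, so y = C₁cos(5x) + C₂sin(5x).
Apply y(0) = 2: C₁ = 2. Differentiate and apply y'(0) = 1: 5·C₂ = 1, so C₂ = 1/5.
Particular solution: y = 2cos(5x) + (1/5)sin(5x).


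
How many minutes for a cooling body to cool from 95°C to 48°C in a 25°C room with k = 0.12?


From T(t) = T_a + (T₀ - T_a)e^(-kt), set T(t) = 48:
(48 - 25) / (95 - 25) = e^(-0.12t), so t = -ln(0.329)/0.12 ≈ 9.3 minutes.


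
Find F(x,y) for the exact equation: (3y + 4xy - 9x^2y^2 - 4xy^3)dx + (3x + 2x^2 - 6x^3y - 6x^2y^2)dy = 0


Check exactness: ∂M/∂y = 3 + 4x - 18x^2y - 12xy^2 and ∂N/∂x = 3 + 4x - 18x^2y - 12xy^2; equal, so the equation is exact.
Integrate M with respect to x (treating y as constant): ∫M dx = 3xy + 2x^2y - 3x^3y^2 - 2x^2y^3 + h(y).
Differentiate w.r.t. y and set equal to N: all terms match, so h'(y) = 0 and h is a constant absorbed into C.
General solution: 3xy + 2x^2y - 3x^3y^2 - 2x^2y^3 = C.


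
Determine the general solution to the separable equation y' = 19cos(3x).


g(y) = 1, so integrate directly: y = ∫ 19cos(3x) dx = (19/3)sin(3x) + C.


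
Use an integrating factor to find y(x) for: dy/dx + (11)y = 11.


P(x) = 11, Q(x) = 11; integrating factor μ = e^(11x).
(μ y)' = 11e^(11x) ⇒ μ y = e^(11x) + C.
Divide by μ: y = 1 + Ce^(-11x).


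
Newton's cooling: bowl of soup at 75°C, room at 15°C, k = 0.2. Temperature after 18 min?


Newton's law: dT/dt = -k(T - T_a) has solution T(t) = T_a + (T₀ - T_a)e^(-kt).
Plug in T_a = 15, T₀ = 75, k = 0.2, t = 18: T(18) = 15 + (60)e^(-3.60) ≈ 16.6°C.


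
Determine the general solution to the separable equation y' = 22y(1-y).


Separate: dy/[y(1-y)] = 22 dx.
Partial fractions: 1/[y(1-y)] = 1/y + 1/(1-y).
Integrate: ln|y/(1-y)| = 22x + C₀.
Solve for y: y = 1/(1 + Ce^(-22x)).


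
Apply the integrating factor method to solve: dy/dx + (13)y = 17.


P(x) = 13, Q(x) = 17; integrating factor μ = e^(13x).
(μ y)' = 17e^(13x) ⇒ μ y = (17/13)e^(13x) + C.
Divide by μ: y = 17/13 + Ce^(-13x).


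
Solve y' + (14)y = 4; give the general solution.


P(x) = 14, Q(x) = 4; integrating factor μ = e^(14x).
(μ y)' = 4e^(14x) ⇒ μ y = (2/7)e^(14x) + C.
Divide by μ: y = 2/7 + Ce^(-14x).


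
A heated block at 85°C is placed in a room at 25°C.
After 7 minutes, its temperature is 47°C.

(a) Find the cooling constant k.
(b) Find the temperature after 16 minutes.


Newton's law: T(t) = T_a + (T₀ - T_a)e^(-kt).
(a) Use T(7) = 47: (47 - 25)/(85 - 25) = e^(-k·7), so k = -ln(0.367)/7 ≈ 0.1433.
(b) Apply k to t = 16: T(16) = 25 + (60)e^(-2.293) ≈ 31.1°C.


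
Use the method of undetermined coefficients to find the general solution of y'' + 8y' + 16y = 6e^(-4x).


Characteristic polynomial (r + 4)² = 0; repeated root r = -4.
y_h = (C₁ + C₂x)e^(-4x). Forcing matches the repeated root (resonance), so try y_p = Ax² e^(-4x).
Substitute and solve for A: 2A = 6, so A = 3.
General solution: y = (C₁ + C₂x + 3x²)e^(-4x).


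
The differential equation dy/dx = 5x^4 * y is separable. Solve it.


Separate variables: dy/y = 5x^4 dx.
Integrate: ln|y| = x^5 + C₀.
Exponentiate: y = Ce^(x^5).


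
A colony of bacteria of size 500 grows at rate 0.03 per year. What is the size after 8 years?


The ODE dP/dt = 0.03P has solution P(t) = P(0)e^(0.03t).
Substitute P(0) = 500 and t = 8: P(8) = 500 e^(0.24) ≈ 636.


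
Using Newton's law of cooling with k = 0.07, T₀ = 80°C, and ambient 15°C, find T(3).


Newton's law: dT/dt = -k(T - T_a) has solution T(t) = T_a + (T₀ - T_a)e^(-kt).
Plug in T_a = 15, T₀ = 80, k = 0.07, t = 3: T(3) = 15 + (65)e^(-0.21) ≈ 67.7°C.


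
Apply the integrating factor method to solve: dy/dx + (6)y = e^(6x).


P(x) = 6 ⇒ μ = e^(6x).
(μ y)' = e^(12x) ⇒ μ y = (1/12)e^(12x) + C.
Divide by μ: y = (1/12)e^(6x) + Ce^(-6x).


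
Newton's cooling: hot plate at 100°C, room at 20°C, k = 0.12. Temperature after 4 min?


Newton's law: dT/dt = -k(T - T_a) has solution T(t) = T_a + (T₀ - T_a)e^(-kt).
Plug in T_a = 20, T₀ = 100, k = 0.12, t = 4: T(4) = 20 + (80)e^(-0.48) ≈ 69.5°C.


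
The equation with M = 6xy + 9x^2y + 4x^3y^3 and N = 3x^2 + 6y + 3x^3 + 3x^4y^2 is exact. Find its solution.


Check exactness: ∂M/∂y = 6x + 9x^2 + 12x^3y^2 and ∂N/∂x = 6x + 9x^2 + 12x^3y^2; equal, so the equation is exact.
Integrate M with respect to x (treating y as constant): ∫M dx = 3x^2y + 3x^3y + x^4y^3 + h(y).
Differentiate w.r.t. y and set equal to N: the x-dependent terms already match, leaving h'(y) = 6y. Integrate: h(y) = 3y^2.
So F(x,y) = 3x^2y + 3y^2 + 3x^3y + x^4y^3.
General solution: 3x^2y + 3y^2 + 3x^3y + x^4y^3 = C.


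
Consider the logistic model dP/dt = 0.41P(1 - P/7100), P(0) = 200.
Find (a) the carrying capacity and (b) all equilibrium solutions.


Logistic ODE dP/dt = 0.41P(1 - P/7100) has equilibria where dP/dt = 0, i.e. P = 0 or P = 7100.
The coefficient (1 - P/K) = 0 when P = K, identifying K = 7100 as the carrying capacity.
(a) K = 7100; (b) equilibria P = 0 and P = 7100.


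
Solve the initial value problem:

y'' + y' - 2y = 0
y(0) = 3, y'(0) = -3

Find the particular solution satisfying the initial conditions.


Characteristic roots of r² + r - 2 = 0 are 1, -2.
General solution y = c₁ e^(x) + c₂ e^(-2x).
Apply y(0) = 3: c₁ + c₂ = 3. Apply y'(0) = -3: 1 c₁ - 2 c₂ = -3.
Solve: c₁ = 1, c₂ = 2.
Particular solution: y = e^(x) + 2e^(-2x).


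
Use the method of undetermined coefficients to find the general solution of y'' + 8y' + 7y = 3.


Characteristic roots of r² + 8r + 7 = 0 are -1, -7.
y_h = C₁e^(-x) + C₂e^(-7x).
Constant forcing; try y_p = A. Then 7A = 3 ⇒ A = 3/7.
General solution: y = C₁e^(-x) + C₂e^(-7x) + 3/7.


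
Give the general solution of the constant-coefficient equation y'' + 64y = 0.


Characteristic equation: r² + 64 = 0.
Discriminant is negative; roots r = 0 ± 8i (complex conjugate pair).
General solution uses e^(α x)(C₁ cos(β x) + C₂ sin(β x)): y = C₁cos(8x) + C₂sin(8x).


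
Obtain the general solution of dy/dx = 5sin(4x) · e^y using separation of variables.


Separate: e^(-y) dy = 5sin(4x) dx.
Integrate: -e^(-y) = -(5/4)cos(4x) + C₀.
Rearrange: e^(-y) = (5/4)cos(4x) + C.


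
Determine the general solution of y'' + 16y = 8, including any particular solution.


Homogeneous part: r² + 16 = 0 ⇒ r = ±4i, so y_h = C₁cos(4x) + C₂sin(4x).
Try constant y_p = A; plug in: 16A = 8 ⇒ A = 1/2.
General solution: y = C₁cos(4x) + C₂sin(4x) + 1/2.


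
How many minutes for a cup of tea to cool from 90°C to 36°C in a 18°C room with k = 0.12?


From T(t) = T_a + (T₀ - T_a)e^(-kt), set T(t) = 36:
(36 - 18) / (90 - 18) = e^(-0.12t), so t = -ln(0.250)/0.12 ≈ 11.6 minutes.


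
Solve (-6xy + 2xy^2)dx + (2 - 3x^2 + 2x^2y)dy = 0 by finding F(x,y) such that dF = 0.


Check exactness: ∂M/∂y = -6x + 4xy and ∂N/∂x = -6x + 4xy; equal, so the equation is exact.
Integrate M with respect to x (treating y as constant): ∫M dx = -3x^2y + x^2y^2 + h(y).
Differentiate w.r.t. y and set equal to N: the x-dependent terms already match, leaving h'(y) = 2. Integrate: h(y) = 2y.
So F(x,y) = 2y - 3x^2y + x^2y^2.
General solution: 2y - 3x^2y + x^2y^2 = C.


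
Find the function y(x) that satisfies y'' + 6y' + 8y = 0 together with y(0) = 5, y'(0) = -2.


Characteristic roots of r² + 6r + 8 = 0 are -2, -4.
General solution y = c₁ e^(-2x) + c₂ e^(-4x).
Apply y(0) = 5: c₁ + c₂ = 5. Apply y'(0) = -2: -2 c₁ - 4 c₂ = -2.
Solve: c₁ = 9, c₂ = -4.
Particular solution: y = 9e^(-2x) - 4e^(-4x).


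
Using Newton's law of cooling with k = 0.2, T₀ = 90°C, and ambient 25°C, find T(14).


Newton's law: dT/dt = -k(T - T_a) has solution T(t) = T_a + (T₀ - T_a)e^(-kt).
Plug in T_a = 25, T₀ = 90, k = 0.2, t = 14: T(14) = 25 + (65)e^(-2.80) ≈ 29.0°C.


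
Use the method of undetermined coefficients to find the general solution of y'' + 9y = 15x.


Homogeneous: r² + 9 = 0 ⇒ r = ±3i, y_h = C₁cos(3x) + C₂sin(3x).
Polynomial forcing; try y_p = Ax + B. Then y_p'' + 9 y_p = 9(Ax + B) = 15x, so B = 0 and A = 5/3.
General solution: y = C₁cos(3x) + C₂sin(3x) + (5/3)x.


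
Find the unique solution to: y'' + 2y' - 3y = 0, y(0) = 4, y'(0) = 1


Characteristic roots of r² + 2r - 3 = 0 are 1, -3.
General solution y = c₁ e^(x) + c₂ e^(-3x).
Apply y(0) = 4: c₁ + c₂ = 4. Apply y'(0) = 1: 1 c₁ - 3 c₂ = 1.
Solve: c₁ = 13/4, c₂ = 3/4.
Particular solution: y = (13/4)e^(x) + (3/4)e^(-3x).


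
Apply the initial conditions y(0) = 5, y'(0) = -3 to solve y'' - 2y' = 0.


Characteristic roots of r² - 2r = 0 are 0, 2.
General solution y = c₁ + c₂ e^(2x).
Apply y(0) = 5: c₁ + c₂ = 5. Apply y'(0) = -3: 0 c₁ + 2 c₂ = -3.
Solve: c₁ = 13/2, c₂ = -3/2.
Particular solution: y = 13/2 - (3/2)e^(2x).


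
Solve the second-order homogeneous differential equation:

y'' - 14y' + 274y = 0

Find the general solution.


Characteristic equation: r² - 14r + 274 = 0.
Discriminant is negative; roots r = 7 ± 15i (complex conjugate pair).
General solution uses e^(α x)(C₁ cos(β x) + C₂ sin(β x)): y = e^(7x)(C₁cos(15x) + C₂sin(15x)).


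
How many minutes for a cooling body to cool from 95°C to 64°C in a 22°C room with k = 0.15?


From T(t) = T_a + (T₀ - T_a)e^(-kt), set T(t) = 64:
(64 - 22) / (95 - 22) = e^(-0.15t), so t = -ln(0.575)/0.15 ≈ 3.7 minutes.


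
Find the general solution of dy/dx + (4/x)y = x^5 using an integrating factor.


P(x) = 4/x ⇒ μ = x^4.
(x^4 y)' = x^4·x^5 = x^9.
Integrate: x^4 y = x^10/(10) + C.
Solve for y: y = (1/10)x^6 + C/x^4.


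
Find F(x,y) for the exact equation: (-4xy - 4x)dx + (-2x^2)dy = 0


Check exactness: ∂M/∂y = -4x and ∂N/∂x = -4x; equal, so the equation is exact.
Integrate M with respect to x (treating y as constant): ∫M dx = -2x^2y - 2x^2 + h(y).
Differentiate w.r.t. y and set equal to N: all terms match, so h'(y) = 0 and h is a constant absorbed into C.
General solution: -2x^2y - 2x^2 = C.


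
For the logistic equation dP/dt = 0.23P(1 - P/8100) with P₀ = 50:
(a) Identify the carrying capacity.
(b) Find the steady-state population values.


Logistic ODE dP/dt = 0.23P(1 - P/8100) has equilibria where dP/dt = 0, i.e. P = 0 or P = 8100.
The coefficient (1 - P/K) = 0 when P = K, identifying K = 8100 as the carrying capacity.
(a) K = 8100; (b) equilibria P = 0 and P = 8100.


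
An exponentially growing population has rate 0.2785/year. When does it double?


Exponential growth: P(t) = P₀ e^(0.2785t). Set P(t)/P₀ = 2: e^(0.2785t) = 2.
Solve: t = ln(2)/0.2785 ≈ 2.49 years.


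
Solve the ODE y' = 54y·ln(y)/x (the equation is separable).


Separate: dy/[y ln(y)] = 54 dx/x.
Substitute u = ln(y): du/u = 54 dx/x.
Integrate: ln|ln(y)| = 54ln|x| + C₀, hence ln(y) = C·x^54.


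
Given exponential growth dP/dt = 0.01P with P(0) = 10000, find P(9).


The ODE dP/dt = 0.01P has solution P(t) = P(0)e^(0.01t).
Substitute P(0) = 10000 and t = 9: P(9) = 10000 e^(0.09) ≈ 10942.


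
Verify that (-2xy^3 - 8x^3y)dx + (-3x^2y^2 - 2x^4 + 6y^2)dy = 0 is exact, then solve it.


Check exactness: ∂M/∂y = -6xy^2 - 8x^3 and ∂N/∂x = -6xy^2 - 8x^3; equal, so the equation is exact.
Integrate M with respect to x (treating y as constant): ∫M dx = -x^2y^3 - 2x^4y + h(y).
Differentiate w.r.t. y and set equal to N: the x-dependent terms already match, leaving h'(y) = 6y^2. Integrate: h(y) = 2y^3.
So F(x,y) = -x^2y^3 - 2x^4y + 2y^3.
General solution: -x^2y^3 - 2x^4y + 2y^3 = C.


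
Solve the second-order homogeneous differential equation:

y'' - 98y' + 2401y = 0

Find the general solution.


Characteristic equation: r² - 98r + 2401 = 0, i.e. (r - 49)² = 0.
Repeated root r = 49; include an x factor for the second linearly independent solution.
General solution: y = (C₁ + C₂x)e^(49x).


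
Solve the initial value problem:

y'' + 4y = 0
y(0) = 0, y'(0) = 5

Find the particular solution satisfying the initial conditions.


Characteristic roots of r² + 4 = 0 are ±2i, so y = C₁cos(2x) + C₂sin(2x).
Apply y(0) = 0: C₁ = 0. Differentiate and apply y'(0) = 5: 2·C₂ = 5, so C₂ = 5/2.
Particular solution: y = (5/2)sin(2x).


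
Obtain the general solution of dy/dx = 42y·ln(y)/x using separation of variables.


Separate: dy/[y ln(y)] = 42 dx/x.
Substitute u = ln(y): du/u = 42 dx/x.
Integrate: ln|ln(y)| = 42ln|x| + C₀, hence ln(y) = C·x^42.


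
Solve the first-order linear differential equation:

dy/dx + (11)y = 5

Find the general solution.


P(x) = 11, Q(x) = 5; integrating factor μ = e^(11x).
(μ y)' = 5e^(11x) ⇒ μ y = (5/11)e^(11x) + C.
Divide by μ: y = 5/11 + Ce^(-11x).


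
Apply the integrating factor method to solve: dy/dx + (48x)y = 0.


P(x) = 48x ⇒ μ = e^(24x²).
Q(x) = 0 so μ y is constant: y = Ce^(-24x²).


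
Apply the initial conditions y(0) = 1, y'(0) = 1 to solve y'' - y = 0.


Characteristic roots of r² - 1 = 0 are -1, 1.
General solution y = c₁ e^(-x) + c₂ e^(x).
Apply y(0) = 1: c₁ + c₂ = 1. Apply y'(0) = 1: -1 c₁ + 1 c₂ = 1.
Solve: c₁ = 0, c₂ = 1.
Particular solution: y = 0e^(-x) + e^(x).


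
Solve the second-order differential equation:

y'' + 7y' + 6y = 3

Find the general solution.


Characteristic roots of r² + 7r + 6 = 0 are -1, -6.
y_h = C₁e^(-x) + C₂e^(-6x).
Constant forcing; try y_p = A. Then 6A = 3 ⇒ A = 1/2.
General solution: y = C₁e^(-x) + C₂e^(-6x) + 1/2.


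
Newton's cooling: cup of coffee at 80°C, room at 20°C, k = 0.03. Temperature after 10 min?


Newton's law: dT/dt = -k(T - T_a) has solution T(t) = T_a + (T₀ - T_a)e^(-kt).
Plug in T_a = 20, T₀ = 80, k = 0.03, t = 10: T(10) = 20 + (60)e^(-0.30) ≈ 64.4°C.


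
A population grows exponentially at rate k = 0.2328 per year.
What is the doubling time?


Exponential growth: P(t) = P₀ e^(0.2328t). Set P(t)/P₀ = 2: e^(0.2328t) = 2.
Solve: t = ln(2)/0.2328 ≈ 2.98 years.


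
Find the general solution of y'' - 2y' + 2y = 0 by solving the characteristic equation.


Characteristic equation: r² - 2r + 2 = 0.
Discriminant is negative; roots r = 1 ± 1i (complex conjugate pair).
General solution uses e^(α x)(C₁ cos(β x) + C₂ sin(β x)): y = e^(x)(C₁cos(x) + C₂sin(x)).


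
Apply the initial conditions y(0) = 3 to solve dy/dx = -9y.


General solution of y' = -9y is y = Ce^(-9x).
Apply y(0) = 3: C = 3.
Particular solution: y = 3e^(-9x).


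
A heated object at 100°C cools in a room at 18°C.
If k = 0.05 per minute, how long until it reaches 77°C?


From T(t) = T_a + (T₀ - T_a)e^(-kt), set T(t) = 77:
(77 - 18) / (100 - 18) = e^(-0.05t), so t = -ln(0.720)/0.05 ≈ 6.6 minutes.


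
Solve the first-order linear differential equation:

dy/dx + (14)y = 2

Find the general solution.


P(x) = 14, Q(x) = 2; integrating factor μ = e^(14x).
(μ y)' = 2e^(14x) ⇒ μ y = (1/7)e^(14x) + C.
Divide by μ: y = 1/7 + Ce^(-14x).


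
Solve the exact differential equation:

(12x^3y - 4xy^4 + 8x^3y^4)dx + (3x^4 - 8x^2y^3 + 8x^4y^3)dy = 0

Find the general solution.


Check exactness: ∂M/∂y = 12x^3 - 16xy^3 + 32x^3y^3 and ∂N/∂x = 12x^3 - 16xy^3 + 32x^3y^3; equal, so the equation is exact.
Integrate M with respect to x (treating y as constant): ∫M dx = 3x^4y - 2x^2y^4 + 2x^4y^4 + h(y).
Differentiate w.r.t. y and set equal to N: all terms match, so h'(y) = 0 and h is a constant absorbed into C.
General solution: 3x^4y - 2x^2y^4 + 2x^4y^4 = C.


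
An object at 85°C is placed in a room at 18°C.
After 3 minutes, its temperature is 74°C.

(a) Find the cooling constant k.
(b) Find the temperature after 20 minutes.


Newton's law: T(t) = T_a + (T₀ - T_a)e^(-kt).
(a) Use T(3) = 74: (74 - 18)/(85 - 18) = e^(-k·3), so k = -ln(0.836)/3 ≈ 0.0598.
(b) Apply k to t = 20: T(20) = 18 + (67)e^(-1.196) ≈ 38.3°C.


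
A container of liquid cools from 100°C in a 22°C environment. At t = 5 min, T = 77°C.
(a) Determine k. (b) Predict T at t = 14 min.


Newton's law: T(t) = T_a + (T₀ - T_a)e^(-kt).
(a) Use T(5) = 77: (77 - 22)/(100 - 22) = e^(-k·5), so k = -ln(0.705)/5 ≈ 0.0699.
(b) Apply k to t = 14: T(14) = 22 + (78)e^(-0.978) ≈ 51.3°C.


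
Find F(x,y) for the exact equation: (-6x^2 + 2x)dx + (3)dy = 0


Check exactness: ∂M/∂y = 0 and ∂N/∂x = 0; equal, so the equation is exact.
Integrate M with respect to x (treating y as constant): ∫M dx = -2x^3 + x^2 + h(y).
Differentiate w.r.t. y and set equal to N: the x-dependent terms already match, leaving h'(y) = 3. Integrate: h(y) = 3y.
So F(x,y) = -2x^3 + x^2 + 3y.
General solution: -2x^3 + x^2 + 3y = C.


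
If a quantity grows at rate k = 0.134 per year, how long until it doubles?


Exponential growth: P(t) = P₀ e^(0.134t). Set P(t)/P₀ = 2: e^(0.134t) = 2.
Solve: t = ln(2)/0.134 ≈ 5.17 years.


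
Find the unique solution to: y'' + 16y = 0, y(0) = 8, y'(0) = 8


Characteristic roots of r² + 16 = 0 are ±4i, so y = C₁cos(4x) + C₂sin(4x).
Apply y(0) = 8: C₁ = 8. Differentiate and apply y'(0) = 8: 4·C₂ = 8, so C₂ = 2.
Particular solution: y = 8cos(4x) + 2sin(4x).


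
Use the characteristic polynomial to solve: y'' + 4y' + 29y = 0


Characteristic equation: r² + 4r + 29 = 0.
Discriminant is negative; roots r = -2 ± 5i (complex conjugate pair).
General solution uses e^(α x)(C₁ cos(β x) + C₂ sin(β x)): y = e^(-2x)(C₁cos(5x) + C₂sin(5x)).


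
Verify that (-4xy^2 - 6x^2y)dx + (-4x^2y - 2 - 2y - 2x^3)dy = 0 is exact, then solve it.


Check exactness: ∂M/∂y = -8xy - 6x^2 and ∂N/∂x = -8xy - 6x^2; equal, so the equation is exact.
Integrate M with respect to x (treating y as constant): ∫M dx = -2x^2y^2 - 2x^3y + h(y).
Differentiate w.r.t. y and set equal to N: the x-dependent terms already match, leaving h'(y) = -2 - 2y. Integrate: h(y) = -2y - y^2.
So F(x,y) = -2x^2y^2 - 2y - y^2 - 2x^3y.
General solution: -2x^2y^2 - 2y - y^2 - 2x^3y = C.


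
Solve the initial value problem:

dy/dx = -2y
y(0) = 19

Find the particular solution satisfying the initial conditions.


General solution of y' = -2y is y = Ce^(-2x).
Apply y(0) = 19: C = 19.
Particular solution: y = 19e^(-2x).


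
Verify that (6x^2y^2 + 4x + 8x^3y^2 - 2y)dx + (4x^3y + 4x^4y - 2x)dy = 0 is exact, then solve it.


Check exactness: ∂M/∂y = 12x^2y + 16x^3y - 2 and ∂N/∂x = 12x^2y + 16x^3y - 2; equal, so the equation is exact.
Integrate M with respect to x (treating y as constant): ∫M dx = 2x^3y^2 + 2x^2 + 2x^4y^2 - 2xy + h(y).
Differentiate w.r.t. y and set equal to N: all terms match, so h'(y) = 0 and h is a constant absorbed into C.
General solution: 2x^3y^2 + 2x^2 + 2x^4y^2 - 2xy = C.


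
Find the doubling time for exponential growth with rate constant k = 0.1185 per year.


Exponential growth: P(t) = P₀ e^(0.1185t). Set P(t)/P₀ = 2: e^(0.1185t) = 2.
Solve: t = ln(2)/0.1185 ≈ 5.85 years.


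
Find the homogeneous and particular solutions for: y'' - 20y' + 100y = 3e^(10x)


Characteristic polynomial (r - 10)² = 0; repeated root r = 10.
y_h = (C₁ + C₂x)e^(10x). Forcing matches the repeated root (resonance), so try y_p = Ax² e^(10x).
Substitute and solve for A: 2A = 3, so A = 3/2.
General solution: y = (C₁ + C₂x + (3/2)x²)e^(10x).


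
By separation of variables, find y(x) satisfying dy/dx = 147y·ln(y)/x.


Separate: dy/[y ln(y)] = 147 dx/x.
Substitute u = ln(y): du/u = 147 dx/x.
Integrate: ln|ln(y)| = 147ln|x| + C₀, hence ln(y) = C·x^147.


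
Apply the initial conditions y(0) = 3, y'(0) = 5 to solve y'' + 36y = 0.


Characteristic roots of r² + 36 = 0 are ±6i, so y = C₁cos(6x) + C₂sin(6x).
Apply y(0) = 3: C₁ = 3. Differentiate and apply y'(0) = 5: 6·C₂ = 5, so C₂ = 5/6.
Particular solution: y = 3cos(6x) + (5/6)sin(6x).


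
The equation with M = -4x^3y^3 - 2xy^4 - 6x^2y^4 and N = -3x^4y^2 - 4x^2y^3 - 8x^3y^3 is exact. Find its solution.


Check exactness: ∂M/∂y = -12x^3y^2 - 8xy^3 - 24x^2y^3 and ∂N/∂x = -12x^3y^2 - 8xy^3 - 24x^2y^3; equal, so the equation is exact.
Integrate M with respect to x (treating y as constant): ∫M dx = -x^4y^3 - x^2y^4 - 2x^3y^4 + h(y).
Differentiate w.r.t. y and set equal to N: all terms match, so h'(y) = 0 and h is a constant absorbed into C.
General solution: -x^4y^3 - x^2y^4 - 2x^3y^4 = C.


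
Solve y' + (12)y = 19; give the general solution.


P(x) = 12, Q(x) = 19; integrating factor μ = e^(12x).
(μ y)' = 19e^(12x) ⇒ μ y = (19/12)e^(12x) + C.
Divide by μ: y = 19/12 + Ce^(-12x).


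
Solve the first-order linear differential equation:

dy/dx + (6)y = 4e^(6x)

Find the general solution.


P(x) = 6 ⇒ μ = e^(6x).
(μ y)' = 4e^(12x) ⇒ μ y = (4/12)e^(12x) + C.
Divide by μ: y = (1/3)e^(6x) + Ce^(-6x).


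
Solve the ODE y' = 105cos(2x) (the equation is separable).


g(y) = 1, so integrate directly: y = ∫ 105cos(2x) dx = (105/2)sin(2x) + C.


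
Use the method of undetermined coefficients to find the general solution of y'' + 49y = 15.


Homogeneous part: r² + 49 = 0 ⇒ r = ±7i, so y_h = C₁cos(7x) + C₂sin(7x).
Try constant y_p = A; plug in: 49A = 15 ⇒ A = 15/49.
General solution: y = C₁cos(7x) + C₂sin(7x) + 15/49.


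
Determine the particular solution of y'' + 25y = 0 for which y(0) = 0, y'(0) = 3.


Characteristic roots of r² + 25 = 0 are ±5i, so y = C₁cos(5x) + C₂sin(5x).
Apply y(0) = 0: C₁ = 0. Differentiate and apply y'(0) = 3: 5·C₂ = 3, so C₂ = 3/5.
Particular solution: y = (3/5)sin(5x).


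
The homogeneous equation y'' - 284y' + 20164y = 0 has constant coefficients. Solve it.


Characteristic equation: r² - 284r + 20164 = 0, i.e. (r - 142)² = 0.
Repeated root r = 142; include an x factor for the second linearly independent solution.
General solution: y = (C₁ + C₂x)e^(142x).


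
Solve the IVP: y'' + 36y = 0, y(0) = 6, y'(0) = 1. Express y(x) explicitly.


Characteristic roots of r² + 36 = 0 are ±6i, so y = C₁cos(6x) + C₂sin(6x).
Apply y(0) = 6: C₁ = 6. Differentiate and apply y'(0) = 1: 6·C₂ = 1, so C₂ = 1/6.
Particular solution: y = 6cos(6x) + (1/6)sin(6x).


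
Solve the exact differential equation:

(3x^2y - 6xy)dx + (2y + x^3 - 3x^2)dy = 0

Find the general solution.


Check exactness: ∂M/∂y = 3x^2 - 6x and ∂N/∂x = 3x^2 - 6x; equal, so the equation is exact.
Integrate M with respect to x (treating y as constant): ∫M dx = x^3y - 3x^2y + h(y).
Differentiate w.r.t. y and set equal to N: the x-dependent terms already match, leaving h'(y) = 2y. Integrate: h(y) = y^2.
So F(x,y) = y^2 + x^3y - 3x^2y.
General solution: y^2 + x^3y - 3x^2y = C.


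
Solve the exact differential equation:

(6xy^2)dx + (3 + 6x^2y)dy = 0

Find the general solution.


Check exactness: ∂M/∂y = 12xy and ∂N/∂x = 12xy; equal, so the equation is exact.
Integrate M with respect to x (treating y as constant): ∫M dx = 3x^2y^2 + h(y).
Differentiate w.r.t. y and set equal to N: the x-dependent terms already match, leaving h'(y) = 3. Integrate: h(y) = 3y.
So F(x,y) = 3y + 3x^2y^2.
General solution: 3y + 3x^2y^2 = C.


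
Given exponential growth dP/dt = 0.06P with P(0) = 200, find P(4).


The ODE dP/dt = 0.06P has solution P(t) = P(0)e^(0.06t).
Substitute P(0) = 200 and t = 4: P(4) = 200 e^(0.24) ≈ 254.


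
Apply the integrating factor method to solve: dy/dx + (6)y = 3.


P(x) = 6, Q(x) = 3; integrating factor μ = e^(6x).
(μ y)' = 3e^(6x) ⇒ μ y = (1/2)e^(6x) + C.
Divide by μ: y = 1/2 + Ce^(-6x).


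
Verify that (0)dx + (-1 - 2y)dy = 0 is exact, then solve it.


Check exactness: ∂M/∂y = 0 and ∂N/∂x = 0; equal, so the equation is exact.
Integrate M with respect to x (treating y as constant): ∫M dx = 0 + h(y).
Differentiate w.r.t. y and set equal to N: the x-dependent terms already match, leaving h'(y) = -1 - 2y. Integrate: h(y) = -y - y^2.
So F(x,y) = -y - y^2.
General solution: -y - y^2 = C.


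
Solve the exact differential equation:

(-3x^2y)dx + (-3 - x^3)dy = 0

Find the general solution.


Check exactness: ∂M/∂y = -3x^2 and ∂N/∂x = -3x^2; equal, so the equation is exact.
Integrate M with respect to x (treating y as constant): ∫M dx = -x^3y + h(y).
Differentiate w.r.t. y and set equal to N: the x-dependent terms already match, leaving h'(y) = -3. Integrate: h(y) = -3y.
So F(x,y) = -3y - x^3y.
General solution: -3y - x^3y = C.


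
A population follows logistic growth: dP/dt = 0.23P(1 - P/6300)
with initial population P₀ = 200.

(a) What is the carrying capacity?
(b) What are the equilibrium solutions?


Logistic ODE dP/dt = 0.23P(1 - P/6300) has equilibria where dP/dt = 0, i.e. P = 0 or P = 6300.
The coefficient (1 - P/K) = 0 when P = K, identifying K = 6300 as the carrying capacity.
(a) K = 6300; (b) equilibria P = 0 and P = 6300.


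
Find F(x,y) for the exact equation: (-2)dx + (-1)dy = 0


Check exactness: ∂M/∂y = 0 and ∂N/∂x = 0; equal, so the equation is exact.
Integrate M with respect to x (treating y as constant): ∫M dx = -2x + h(y).
Differentiate w.r.t. y and set equal to N: the x-dependent terms already match, leaving h'(y) = -1. Integrate: h(y) = -y.
So F(x,y) = -y - 2x.
General solution: -y - 2x = C.


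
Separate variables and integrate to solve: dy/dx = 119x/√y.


Separate: √y dy = 119x dx.
Integrate: (2/3)y^(3/2) = (119/2)x² + C.


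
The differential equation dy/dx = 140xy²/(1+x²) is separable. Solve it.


Separate: dy/y² = 140x/(1+x²) dx.
Integrate LHS: ∫ dy/y² = -1/y.
Integrate RHS via u = 1+x²: 70ln(1+x²) + C.
Result: -1/y = 70ln(1+x²) + C.


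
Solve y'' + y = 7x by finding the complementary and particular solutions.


Homogeneous: r² + 1 = 0 ⇒ r = ±1i, y_h = C₁cos(x) + C₂sin(x).
Polynomial forcing; try y_p = Ax + B. Then y_p'' + 1 y_p = 1(Ax + B) = 7x, so B = 0 and A = 7.
General solution: y = C₁cos(x) + C₂sin(x) + 7x.


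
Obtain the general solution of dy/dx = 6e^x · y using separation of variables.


Separate variables: dy/y = 6e^x dx.
Integrate: ln|y| = 6e^x + C₀.
Exponentiate: y = Ce^(6e^x).


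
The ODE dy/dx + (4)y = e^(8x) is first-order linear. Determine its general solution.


P(x) = 4 ⇒ μ = e^(4x).
(μ y)' = e^(12x) ⇒ μ y = e^(12x)/12 + C.
Divide by μ: y = (1/12)e^(8x) + Ce^(-4x).


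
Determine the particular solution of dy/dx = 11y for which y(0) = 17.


General solution of y' = 11y is y = Ce^(11x).
Apply y(0) = 17: C = 17.
Particular solution: y = 17e^(11x).


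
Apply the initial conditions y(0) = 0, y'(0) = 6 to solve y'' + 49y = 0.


Characteristic roots of r² + 49 = 0 are ±7i, so y = C₁cos(7x) + C₂sin(7x).
Apply y(0) = 0: C₁ = 0. Differentiate and apply y'(0) = 6: 7·C₂ = 6, so C₂ = 6/7.
Particular solution: y = (6/7)sin(7x).


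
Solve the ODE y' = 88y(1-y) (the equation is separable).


Separate: dy/[y(1-y)] = 88 dx.
Partial fractions: 1/[y(1-y)] = 1/y + 1/(1-y).
Integrate: ln|y/(1-y)| = 88x + C₀.
Solve for y: y = 1/(1 + Ce^(-88x)).


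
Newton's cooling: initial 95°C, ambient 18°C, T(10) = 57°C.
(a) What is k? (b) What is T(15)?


Newton's law: T(t) = T_a + (T₀ - T_a)e^(-kt).
(a) Use T(10) = 57: (57 - 18)/(95 - 18) = e^(-k·10), so k = -ln(0.506)/10 ≈ 0.0680.
(b) Apply k to t = 15: T(15) = 18 + (77)e^(-1.020) ≈ 45.8°C.


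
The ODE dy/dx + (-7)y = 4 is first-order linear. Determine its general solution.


P(x) = -7 ⇒ μ = e^(-7x).
(μ y)' = 4e^(-7x) ⇒ μ y = -(4/7)e^(-7x) + C.
Divide by μ: y = -4/7 + Ce^(7x).


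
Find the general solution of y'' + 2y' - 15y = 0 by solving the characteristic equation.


Characteristic equation: r² + 2r - 15 = 0.
Factor: (r + 5)(r - 3) = 0 ⇒ r = -5, 3 (distinct real).
General solution: y = C₁e^(-5x) + C₂e^(3x).


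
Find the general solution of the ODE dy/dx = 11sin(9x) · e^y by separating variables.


Separate: e^(-y) dy = 11sin(9x) dx.
Integrate: -e^(-y) = -(11/9)cos(9x) + C₀.
Rearrange: e^(-y) = (11/9)cos(9x) + C.


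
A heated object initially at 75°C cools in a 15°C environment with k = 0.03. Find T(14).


Newton's law: dT/dt = -k(T - T_a) has solution T(t) = T_a + (T₀ - T_a)e^(-kt).
Plug in T_a = 15, T₀ = 75, k = 0.03, t = 14: T(14) = 15 + (60)e^(-0.42) ≈ 54.4°C.


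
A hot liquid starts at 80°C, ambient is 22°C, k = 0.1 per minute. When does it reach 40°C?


From T(t) = T_a + (T₀ - T_a)e^(-kt), set T(t) = 40:
(40 - 22) / (80 - 22) = e^(-0.1t), so t = -ln(0.310)/0.1 ≈ 11.7 minutes.


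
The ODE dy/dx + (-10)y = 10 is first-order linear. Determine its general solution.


P(x) = -10 ⇒ μ = e^(-10x).
(μ y)' = 10e^(-10x) ⇒ μ y = -e^(-10x) + C.
Divide by μ: y = -1 + Ce^(10x).


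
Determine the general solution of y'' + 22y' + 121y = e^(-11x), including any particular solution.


Characteristic polynomial (r + 11)² = 0; repeated root r = -11.
y_h = (C₁ + C₂x)e^(-11x). Forcing matches the repeated root (resonance), so try y_p = Ax² e^(-11x).
Substitute and solve for A: 2A = 1, so A = 1/2.
General solution: y = (C₁ + C₂x + (1/2)x²)e^(-11x).


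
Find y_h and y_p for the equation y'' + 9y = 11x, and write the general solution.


Homogeneous: r² + 9 = 0 ⇒ r = ±3i, y_h = C₁cos(3x) + C₂sin(3x).
Polynomial forcing; try y_p = Ax + B. Then y_p'' + 9 y_p = 9(Ax + B) = 11x, so B = 0 and A = 11/9.
General solution: y = C₁cos(3x) + C₂sin(3x) + (11/9)x.


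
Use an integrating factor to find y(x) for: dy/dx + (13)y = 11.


P(x) = 13, Q(x) = 11; integrating factor μ = e^(13x).
(μ y)' = 11e^(13x) ⇒ μ y = (11/13)e^(13x) + C.
Divide by μ: y = 11/13 + Ce^(-13x).


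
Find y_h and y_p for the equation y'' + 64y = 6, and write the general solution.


Homogeneous part: r² + 64 = 0 ⇒ r = ±8i, so y_h = C₁cos(8x) + C₂sin(8x).
Try constant y_p = A; plug in: 64A = 6 ⇒ A = 3/32.
General solution: y = C₁cos(8x) + C₂sin(8x) + 3/32.


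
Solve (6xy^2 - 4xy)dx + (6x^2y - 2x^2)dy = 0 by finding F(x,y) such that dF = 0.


Check exactness: ∂M/∂y = 12xy - 4x and ∂N/∂x = 12xy - 4x; equal, so the equation is exact.
Integrate M with respect to x (treating y as constant): ∫M dx = 3x^2y^2 - 2x^2y + h(y).
Differentiate w.r.t. y and set equal to N: all terms match, so h'(y) = 0 and h is a constant absorbed into C.
General solution: 3x^2y^2 - 2x^2y = C.


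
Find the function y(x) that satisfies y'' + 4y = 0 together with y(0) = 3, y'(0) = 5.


Characteristic roots of r² + 4 = 0 are ±2i, so y = C₁cos(2x) + C₂sin(2x).
Apply y(0) = 3: C₁ = 3. Differentiate and apply y'(0) = 5: 2·C₂ = 5, so C₂ = 5/2.
Particular solution: y = 3cos(2x) + (5/2)sin(2x).


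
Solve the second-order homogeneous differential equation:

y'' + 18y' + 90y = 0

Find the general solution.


Characteristic equation: r² + 18r + 90 = 0.
Discriminant is negative; roots r = -9 ± 3i (complex conjugate pair).
General solution uses e^(α x)(C₁ cos(β x) + C₂ sin(β x)): y = e^(-9x)(C₁cos(3x) + C₂sin(3x)).


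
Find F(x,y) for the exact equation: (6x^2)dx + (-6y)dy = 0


Check exactness: ∂M/∂y = 0 and ∂N/∂x = 0; equal, so the equation is exact.
Integrate M with respect to x (treating y as constant): ∫M dx = 2x^3 + h(y).
Differentiate w.r.t. y and set equal to N: the x-dependent terms already match, leaving h'(y) = -6y. Integrate: h(y) = -3y^2.
So F(x,y) = -3y^2 + 2x^3.
General solution: -3y^2 + 2x^3 = C.


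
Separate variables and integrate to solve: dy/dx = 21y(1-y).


Separate: dy/[y(1-y)] = 21 dx.
Partial fractions: 1/[y(1-y)] = 1/y + 1/(1-y).
Integrate: ln|y/(1-y)| = 21x + C₀.
Solve for y: y = 1/(1 + Ce^(-21x)).


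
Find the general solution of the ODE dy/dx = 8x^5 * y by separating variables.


Separate variables: dy/y = 8x^5 dx.
Integrate: ln|y| = (4/3)x^6 + C₀.
Exponentiate: y = Ce^((4/3)x^6).


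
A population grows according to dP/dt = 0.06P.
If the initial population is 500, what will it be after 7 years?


The ODE dP/dt = 0.06P has solution P(t) = P(0)e^(0.06t).
Substitute P(0) = 500 and t = 7: P(7) = 500 e^(0.42) ≈ 761.


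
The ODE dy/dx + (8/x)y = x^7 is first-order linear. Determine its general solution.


P(x) = 8/x ⇒ μ = x^8.
(x^8 y)' = x^8·x^7 = x^15.
Integrate: x^8 y = x^16/(16) + C.
Solve for y: y = (1/16)x^8 + C/x^8.


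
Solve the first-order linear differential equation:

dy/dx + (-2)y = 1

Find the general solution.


P(x) = -2 ⇒ μ = e^(-2x).
(μ y)' = e^(-2x) ⇒ μ y = -(1/2)e^(-2x) + C.
Divide by μ: y = -1/2 + Ce^(2x).


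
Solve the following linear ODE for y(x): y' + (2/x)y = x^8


P(x) = 2/x ⇒ μ = x^2.
(x^2 y)' = x^10 ⇒ x^2 y = x^11/(11) + C.
Solve for y: y = (1/11)x^9 + C/x^2.


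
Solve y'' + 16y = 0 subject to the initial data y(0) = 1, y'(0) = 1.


Characteristic roots of r² + 16 = 0 are ±4i, so y = C₁cos(4x) + C₂sin(4x).
Apply y(0) = 1: C₁ = 1. Differentiate and apply y'(0) = 1: 4·C₂ = 1, so C₂ = 1/4.
Particular solution: y = cos(4x) + (1/4)sin(4x).


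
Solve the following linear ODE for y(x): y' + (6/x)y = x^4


P(x) = 6/x ⇒ μ = x^6.
(x^6 y)' = x^6·x^4 = x^10.
Integrate: x^6 y = x^11/(11) + C.
Solve for y: y = (1/11)x^5 + C/x^6.


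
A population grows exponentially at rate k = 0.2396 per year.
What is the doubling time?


Exponential growth: P(t) = P₀ e^(0.2396t). Set P(t)/P₀ = 2: e^(0.2396t) = 2.
Solve: t = ln(2)/0.2396 ≈ 2.89 years.
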